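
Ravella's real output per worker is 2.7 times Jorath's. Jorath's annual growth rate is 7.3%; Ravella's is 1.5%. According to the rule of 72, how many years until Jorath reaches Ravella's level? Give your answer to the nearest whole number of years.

roughly 18 years

What matters is the difference: 5.8 pp.
Rule of 72 on the gap: the ratio halves every 72/5.8 ≈ 12.41 years.
A 2.7 times gap takes log₂(2.7) ≈ 1.43 halvings to close: 1.43 × 12.41 ≈ 18 years.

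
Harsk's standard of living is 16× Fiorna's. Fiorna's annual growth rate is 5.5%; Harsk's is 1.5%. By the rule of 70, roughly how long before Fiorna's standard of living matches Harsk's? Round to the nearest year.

around 70 years

Fiorna gains on Harsk at 5.5% − 1.5% = 4 points a year.
At that relative rate the gap halves every 70/4 ≈ 17.50 years.
A 16× gap closes after 4 halvings: 4 × 17.50 ≈ 70 years.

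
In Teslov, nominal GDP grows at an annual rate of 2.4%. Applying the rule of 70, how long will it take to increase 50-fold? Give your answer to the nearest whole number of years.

Doubling time ≈ 70/2.4 = 29.17 years.
Reaching 50× takes log₂(50) ≈ 5.64 doublings.
5.64 × 29.17 ≈ 165 years.

around 165 years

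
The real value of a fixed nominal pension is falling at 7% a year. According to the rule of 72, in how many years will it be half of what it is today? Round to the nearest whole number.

Falling at 7%, it halves about every 72/7 = 10.29 years.

10 years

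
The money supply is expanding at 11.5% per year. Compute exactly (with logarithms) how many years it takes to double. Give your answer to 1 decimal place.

t = ln(2) / ln(1 + 0.115) = 0.6931 / 0.108854 ≈ 6.37.

6.4 years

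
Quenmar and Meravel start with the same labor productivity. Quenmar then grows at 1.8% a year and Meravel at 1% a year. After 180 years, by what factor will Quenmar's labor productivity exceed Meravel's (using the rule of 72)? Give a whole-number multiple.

around 4 times

Rate gap = 1.8% − 1% = 0.8 points.
The ratio doubles every 72/0.8 ≈ 90.00 years.
180/90.00 ≈ 2.00 doublings → ratio ≈ 2^2.00 ≈ 4.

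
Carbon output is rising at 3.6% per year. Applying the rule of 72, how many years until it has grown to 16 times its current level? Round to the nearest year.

At 3.6% it doubles every 72/3.6 ≈ 20.00 years.
Getting to 16× needs 4 doublings: 4 × 20.00 ≈ 80 years.

≈ 80 years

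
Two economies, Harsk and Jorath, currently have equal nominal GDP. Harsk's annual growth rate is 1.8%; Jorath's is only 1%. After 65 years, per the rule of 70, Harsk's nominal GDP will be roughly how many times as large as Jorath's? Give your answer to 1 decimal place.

≈ 1.7 times

Rate gap = 1.8% − 1% = 0.8 points.
The ratio doubles every 70/0.8 ≈ 87.50 years.
65/87.50 ≈ 0.74 doublings → ratio ≈ 2^0.74 ≈ 1.7.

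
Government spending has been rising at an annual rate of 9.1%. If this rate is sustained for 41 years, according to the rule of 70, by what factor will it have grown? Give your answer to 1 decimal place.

Doubling time ≈ 70/9.1 = 7.69 years.
41 years / 7.69 ≈ 5.33 doublings → factor 2^5.33 ≈ 40.2.

approximately 40.2 times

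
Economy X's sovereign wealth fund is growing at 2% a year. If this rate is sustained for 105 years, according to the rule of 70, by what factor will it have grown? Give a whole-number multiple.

70/2 ≈ 35.00 years per doubling.
105 years fits 3 doublings: 2^3 = 8.

roughly 8 times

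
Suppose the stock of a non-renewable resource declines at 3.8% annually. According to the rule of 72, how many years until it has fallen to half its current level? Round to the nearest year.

Falling at 3.8%, it halves about every 72/3.8 = 18.95 years.

around 19 years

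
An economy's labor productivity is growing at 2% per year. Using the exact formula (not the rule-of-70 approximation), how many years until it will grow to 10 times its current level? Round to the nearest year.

116 years

t = ln(10) / ln(1 + 0.02) = 2.3026 / 0.019803 ≈ 116.28.
≈ 116 years.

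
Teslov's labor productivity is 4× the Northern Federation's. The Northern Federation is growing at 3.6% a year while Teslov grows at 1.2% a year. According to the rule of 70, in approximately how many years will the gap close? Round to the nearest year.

around 58 years

the Northern Federation gains on Teslov at 3.6% − 1.2% = 2.4 points a year.
At that relative rate the gap halves every 70/2.4 ≈ 29.17 years.
A 4× gap closes after 2 halvings: 2 × 29.17 ≈ 58 years.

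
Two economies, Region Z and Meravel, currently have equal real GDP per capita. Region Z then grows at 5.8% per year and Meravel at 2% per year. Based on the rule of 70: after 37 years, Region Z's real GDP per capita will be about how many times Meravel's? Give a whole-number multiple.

Region Z pulls ahead at 3.8 pp per year, so the ratio doubles every 70/3.8 ≈ 18.42 years.
In 37 years that's 2.01 doublings: 2^2.01 ≈ 4.

around 4 times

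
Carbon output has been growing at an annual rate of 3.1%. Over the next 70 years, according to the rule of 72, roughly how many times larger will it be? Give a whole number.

≈ 8 times

At 3.1% one doubling takes ≈ 23.23 years; 70 years is 3 of them, so ×8.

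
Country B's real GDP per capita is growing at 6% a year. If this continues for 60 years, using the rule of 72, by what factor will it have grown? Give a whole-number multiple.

72/6 ≈ 12.00 years per doubling.
60 years fits 5 doublings: 2^5 = 32.

roughly 32 times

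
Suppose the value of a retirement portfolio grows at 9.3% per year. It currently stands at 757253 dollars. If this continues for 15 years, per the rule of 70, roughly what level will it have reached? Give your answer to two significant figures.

It doubles every 70/9.3 ≈ 7.53 years, so 15 years is 1.99 doublings.
2^1.99 ≈ 3.97; 757253 × 3.97 ≈ 3000000 dollars.

around 3000000 dollars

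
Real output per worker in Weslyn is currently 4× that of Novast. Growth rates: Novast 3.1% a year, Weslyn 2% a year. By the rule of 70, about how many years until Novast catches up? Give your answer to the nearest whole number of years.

around 127 years

The growth-rate gap is 3.1% − 2% = 1.1 percentage points.
So the ratio between them halves every 70/1.1 ≈ 63.64 years.
A 4× gap closes after 2 halvings: 2 × 63.64 ≈ 127 years.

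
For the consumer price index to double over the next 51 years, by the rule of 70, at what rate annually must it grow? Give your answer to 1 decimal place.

70 / 51 ≈ 1.37, so about 1.4% annually.

about 1.4% annually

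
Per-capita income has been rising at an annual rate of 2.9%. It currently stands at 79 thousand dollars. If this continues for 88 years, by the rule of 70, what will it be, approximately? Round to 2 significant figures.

It doubles every 70/2.9 ≈ 24.14 years, so 88 years is 3.65 doublings.
2^3.65 ≈ 12.55; 79 × 12.55 ≈ 990 thousand dollars.

about 990 thousand dollars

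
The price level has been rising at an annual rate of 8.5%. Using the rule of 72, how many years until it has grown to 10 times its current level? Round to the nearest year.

around 28 years

Doubling time ≈ 72/8.5 = 8.47 years.
Reaching 10× takes log₂(10) ≈ 3.32 doublings.
3.32 × 8.47 ≈ 28 years.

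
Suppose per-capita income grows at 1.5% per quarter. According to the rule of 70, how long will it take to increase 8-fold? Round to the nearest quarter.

about 140 quarters

At 1.5% it doubles every 70/1.5 ≈ 46.67 quarters.
Getting to 8× needs 3 doublings: 3 × 46.67 ≈ 140 quarters.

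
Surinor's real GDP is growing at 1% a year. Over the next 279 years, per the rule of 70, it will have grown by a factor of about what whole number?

70/1 ≈ 70.00 years per doubling.
279 years fits 4 doublings: 2^4 = 16.

around 16 times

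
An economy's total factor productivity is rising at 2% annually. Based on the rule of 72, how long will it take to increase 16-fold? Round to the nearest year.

One doubling takes 72/2 = 36.00 years.
Getting to 16× needs 4 doublings: 4 × 36.00 ≈ 144 years.

about 144 years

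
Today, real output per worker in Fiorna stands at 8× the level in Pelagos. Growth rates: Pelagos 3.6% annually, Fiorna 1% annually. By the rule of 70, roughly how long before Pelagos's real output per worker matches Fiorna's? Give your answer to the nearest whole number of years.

around 81 years

Pelagos gains on Fiorna at 3.6% − 1% = 2.6 points a year.
At that relative rate the gap halves every 70/2.6 ≈ 26.92 years.
An 8× gap closes after 3 halvings: 3 × 26.92 ≈ 81 years.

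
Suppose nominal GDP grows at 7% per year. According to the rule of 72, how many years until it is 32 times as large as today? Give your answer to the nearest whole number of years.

One doubling takes 72/7 = 10.29 years.
32 = 2^5, so 5 doublings → 51 years.

around 51 years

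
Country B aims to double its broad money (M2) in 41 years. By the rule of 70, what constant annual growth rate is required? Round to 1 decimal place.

70 / 41 ≈ 1.71, so about 1.7% annually.

≈ 1.7%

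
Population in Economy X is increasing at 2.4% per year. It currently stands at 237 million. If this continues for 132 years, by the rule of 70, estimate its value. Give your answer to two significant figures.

around 5500 million

Doubling time ≈ 70/2.4 = 29.17 years.
132 years is 132/29.17 ≈ 4.53 doublings, a factor of 2^4.53 ≈ 23.10.
237 × 23.10 ≈ 5500 million.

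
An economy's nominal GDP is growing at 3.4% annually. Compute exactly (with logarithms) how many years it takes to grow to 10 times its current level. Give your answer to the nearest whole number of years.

t = ln(10) / ln(1 + 0.034) = 2.3026 / 0.033435 ≈ 68.87.
≈ 69 years.

69 years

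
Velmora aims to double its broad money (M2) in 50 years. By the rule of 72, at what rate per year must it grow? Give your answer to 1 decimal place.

about 1.4%

72 / 50 ≈ 1.44, so about 1.4% per year.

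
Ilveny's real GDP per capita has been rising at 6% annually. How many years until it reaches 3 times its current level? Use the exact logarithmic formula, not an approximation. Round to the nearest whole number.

19 years

t = ln(3) / ln(1 + 0.06) = 1.0986 / 0.058269 ≈ 18.85.
≈ 19 years.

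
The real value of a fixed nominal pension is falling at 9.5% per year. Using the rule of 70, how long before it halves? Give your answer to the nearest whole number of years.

≈ 7 years

Halving time ≈ 70 / 9.5 = 7.37 → 7 years.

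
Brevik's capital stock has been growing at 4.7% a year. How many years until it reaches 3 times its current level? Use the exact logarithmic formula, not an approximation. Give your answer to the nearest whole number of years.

t = ln(3) / ln(1 + 0.047) = 1.0986 / 0.045929 ≈ 23.92.
≈ 24 years.

24 years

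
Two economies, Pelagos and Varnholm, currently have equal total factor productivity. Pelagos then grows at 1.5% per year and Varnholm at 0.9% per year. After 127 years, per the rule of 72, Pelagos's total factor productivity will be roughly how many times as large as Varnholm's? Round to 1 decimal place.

Rate gap = 1.5% − 0.9% = 0.6 points.
The ratio doubles every 72/0.6 ≈ 120.00 years.
127/120.00 ≈ 1.06 doublings → ratio ≈ 2^1.06 ≈ 2.1.

about 2.1 times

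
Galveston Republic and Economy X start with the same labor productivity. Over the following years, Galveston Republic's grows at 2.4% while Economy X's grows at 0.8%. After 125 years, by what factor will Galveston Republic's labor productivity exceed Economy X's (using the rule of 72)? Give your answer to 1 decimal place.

≈ 6.9 times

Only the 1.6-point difference matters.
72/1.6 ≈ 45.00 years per doubling of the ratio; 125 years gives 2.78 doublings, so ≈ 6.9×.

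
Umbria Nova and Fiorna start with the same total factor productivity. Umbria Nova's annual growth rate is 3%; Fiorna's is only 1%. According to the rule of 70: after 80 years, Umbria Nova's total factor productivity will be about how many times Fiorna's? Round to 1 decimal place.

4.9 times

Rate gap = 3% − 1% = 2 points.
The ratio doubles every 70/2 ≈ 35.00 years.
80/35.00 ≈ 2.29 doublings → ratio ≈ 2^2.29 ≈ 4.9.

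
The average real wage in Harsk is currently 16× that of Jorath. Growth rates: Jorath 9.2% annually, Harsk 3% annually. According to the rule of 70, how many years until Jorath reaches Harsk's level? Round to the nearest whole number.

What matters is the difference: 6.2 pp.
Rule of 70 on the gap: the ratio halves every 70/6.2 ≈ 11.29 years.
A 16× gap closes after 4 halvings: 4 × 11.29 ≈ 45 years.

about 45 years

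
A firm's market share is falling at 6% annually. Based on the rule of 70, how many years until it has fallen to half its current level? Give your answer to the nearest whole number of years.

around 12 years

Falling at 6%, it halves about every 70/6 = 11.67 years.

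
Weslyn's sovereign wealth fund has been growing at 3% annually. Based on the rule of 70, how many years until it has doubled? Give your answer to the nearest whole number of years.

23 years

Doubling time ≈ 70 / 3 = 23.33 years.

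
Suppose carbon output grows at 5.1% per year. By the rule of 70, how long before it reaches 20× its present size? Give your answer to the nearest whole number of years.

One doubling takes 70/5.1 = 13.73 years.
Reaching 20× takes log₂(20) ≈ 4.32 doublings.
4.32 × 13.73 ≈ 59 years.

around 59 years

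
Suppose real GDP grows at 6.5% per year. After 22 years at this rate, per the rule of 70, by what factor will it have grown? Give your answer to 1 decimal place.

Doubles every ≈ 10.77 years (70/6.5).
22 years is 2.04 doublings; 2^2.04 ≈ 4.1×.

≈ 4.1 times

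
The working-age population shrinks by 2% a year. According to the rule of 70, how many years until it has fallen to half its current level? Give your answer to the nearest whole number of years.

The rule works in reverse for decay: 70/2 ≈ 35.00 years to halve.

approximately 35 years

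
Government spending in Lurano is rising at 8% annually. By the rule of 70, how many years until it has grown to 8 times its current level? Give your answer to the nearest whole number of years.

At 8% it doubles every 70/8 ≈ 8.75 years.
8 = 2^3, so 3 doublings → 26 years.

26 years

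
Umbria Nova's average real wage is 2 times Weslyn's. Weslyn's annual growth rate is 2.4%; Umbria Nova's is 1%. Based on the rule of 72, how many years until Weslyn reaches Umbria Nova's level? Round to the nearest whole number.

Weslyn gains on Umbria Nova at 2.4% − 1% = 1.4 points a year.
At that relative rate the gap halves every 72/1.4 ≈ 51.43 years.
A 2 times gap closes after 1 halving: 1 × 51.43 ≈ 51 years.

around 51 years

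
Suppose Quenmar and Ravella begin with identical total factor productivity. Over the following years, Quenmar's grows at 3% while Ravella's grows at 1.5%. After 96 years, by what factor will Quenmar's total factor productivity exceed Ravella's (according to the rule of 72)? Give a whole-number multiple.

Rate gap = 3% − 1.5% = 1.5 points.
The ratio doubles every 72/1.5 ≈ 48.00 years.
96/48.00 ≈ 2.00 doublings → ratio ≈ 2^2.00 ≈ 4.

4 times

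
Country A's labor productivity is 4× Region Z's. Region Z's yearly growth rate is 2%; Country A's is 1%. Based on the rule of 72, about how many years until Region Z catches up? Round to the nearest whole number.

Region Z gains on Country A at 2% − 1% = 1 point a year.
At that relative rate the gap halves every 72/1 ≈ 72.00 years.
A 4× gap closes after 2 halvings: 2 × 72.00 ≈ 144 years.

approximately 144 years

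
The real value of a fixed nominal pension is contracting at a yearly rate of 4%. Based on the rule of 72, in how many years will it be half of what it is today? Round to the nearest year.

Falling at 4%, it halves about every 72/4 = 18.00 years.

around 18 years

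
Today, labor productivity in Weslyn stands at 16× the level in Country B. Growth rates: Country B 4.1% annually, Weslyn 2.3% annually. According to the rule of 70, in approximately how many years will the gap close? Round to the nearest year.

roughly 156 years

Country B gains on Weslyn at 4.1% − 2.3% = 1.8 points a year.
At that relative rate the gap halves every 70/1.8 ≈ 38.89 years.
A 16× gap closes after 4 halvings: 4 × 38.89 ≈ 156 years.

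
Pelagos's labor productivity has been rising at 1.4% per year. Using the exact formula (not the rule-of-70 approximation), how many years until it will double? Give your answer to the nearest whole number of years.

50 years

t = ln(2) / ln(1 + 0.014) = 0.6931 / 0.013903 ≈ 49.85.
≈ 50 years.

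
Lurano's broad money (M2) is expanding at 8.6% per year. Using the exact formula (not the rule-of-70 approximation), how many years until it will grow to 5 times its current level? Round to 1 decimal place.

t = ln(5) / ln(1 + 0.086) = 1.6094 / 0.082501 ≈ 19.51.

19.5 years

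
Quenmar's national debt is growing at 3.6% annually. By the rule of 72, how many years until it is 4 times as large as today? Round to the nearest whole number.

40 years

At 3.6% it doubles every 72/3.6 ≈ 20.00 years.
4 = 2^2, so 2 doublings → 40 years.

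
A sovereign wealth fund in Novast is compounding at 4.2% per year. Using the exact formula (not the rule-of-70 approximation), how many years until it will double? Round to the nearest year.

t = ln(2) / ln(1 + 0.042) = 0.6931 / 0.041142 ≈ 16.85.
≈ 17 years.

17 years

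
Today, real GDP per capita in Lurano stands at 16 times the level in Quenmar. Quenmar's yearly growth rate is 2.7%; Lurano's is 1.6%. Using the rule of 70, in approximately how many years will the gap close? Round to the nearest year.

roughly 255 years

What matters is the difference: 1.1 pp.
Rule of 70 on the gap: the ratio halves every 70/1.1 ≈ 63.64 years.
A 16 times gap closes after 4 halvings: 4 × 63.64 ≈ 255 years.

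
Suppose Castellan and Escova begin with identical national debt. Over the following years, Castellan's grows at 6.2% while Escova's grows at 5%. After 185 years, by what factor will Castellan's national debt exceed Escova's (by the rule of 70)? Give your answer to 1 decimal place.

Rate gap = 6.2% − 5% = 1.2 points.
The ratio doubles every 70/1.2 ≈ 58.33 years.
185/58.33 ≈ 3.17 doublings → ratio ≈ 2^3.17 ≈ 9.0.

about 9.0 times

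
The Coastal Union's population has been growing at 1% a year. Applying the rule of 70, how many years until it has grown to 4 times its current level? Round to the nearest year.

At 1% it doubles every 70/1 ≈ 70.00 years.
4× is 2 doublings, so 2 × 70.00 ≈ 140 years.

roughly 140 years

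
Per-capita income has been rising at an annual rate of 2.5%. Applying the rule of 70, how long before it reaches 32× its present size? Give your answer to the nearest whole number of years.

140 years

One doubling takes 70/2.5 = 28.00 years.
32× is 5 doublings, so 5 × 28.00 ≈ 140 years.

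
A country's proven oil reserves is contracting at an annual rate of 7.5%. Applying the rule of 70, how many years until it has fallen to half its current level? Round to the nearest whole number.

9 years

Falling at 7.5%, it halves about every 70/7.5 = 9.33 years.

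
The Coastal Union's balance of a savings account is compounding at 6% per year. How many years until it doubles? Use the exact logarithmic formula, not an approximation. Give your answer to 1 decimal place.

t = ln(2) / ln(1 + 0.06) = 0.6931 / 0.058269 ≈ 11.89.

11.9 years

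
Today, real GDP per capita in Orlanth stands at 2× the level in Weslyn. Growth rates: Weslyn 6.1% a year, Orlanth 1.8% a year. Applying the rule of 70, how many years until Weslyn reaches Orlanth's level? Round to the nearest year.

Weslyn gains on Orlanth at 6.1% − 1.8% = 4.3 points a year.
At that relative rate the gap halves every 70/4.3 ≈ 16.28 years.
A 2× gap closes after 1 halving: 1 × 16.28 ≈ 16 years.

around 16 years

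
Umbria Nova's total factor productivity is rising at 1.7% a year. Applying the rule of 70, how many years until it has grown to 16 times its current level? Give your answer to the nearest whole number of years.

approximately 165 years

One doubling takes 70/1.7 = 41.18 years.
16× is 4 doublings, so 4 × 41.18 ≈ 165 years.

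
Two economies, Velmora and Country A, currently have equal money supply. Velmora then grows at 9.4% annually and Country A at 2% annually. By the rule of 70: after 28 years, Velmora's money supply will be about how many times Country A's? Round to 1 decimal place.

Velmora pulls ahead at 7.4 pp per year, so the ratio doubles every 70/7.4 ≈ 9.46 years.
In 28 years that's 2.96 doublings: 2^2.96 ≈ 7.8.

about 7.8 times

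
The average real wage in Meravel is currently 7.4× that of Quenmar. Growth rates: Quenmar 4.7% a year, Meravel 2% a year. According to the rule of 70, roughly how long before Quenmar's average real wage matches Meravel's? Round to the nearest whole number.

approximately 75 years

What matters is the difference: 2.7 pp.
Rule of 70 on the gap: the ratio halves every 70/2.7 ≈ 25.93 years.
A 7.4× gap takes log₂(7.4) ≈ 2.89 halvings to close: 2.89 × 25.93 ≈ 75 years.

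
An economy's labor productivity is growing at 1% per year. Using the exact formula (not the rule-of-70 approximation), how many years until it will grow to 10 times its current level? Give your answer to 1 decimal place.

t = ln(10) / ln(1 + 0.01) = 2.3026 / 0.009950 ≈ 231.42.

231.4 years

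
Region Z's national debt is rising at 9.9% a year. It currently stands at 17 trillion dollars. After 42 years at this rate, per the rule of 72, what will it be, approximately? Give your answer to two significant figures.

Doubling time ≈ 72/9.9 = 7.27 years.
42 years is 42/7.27 ≈ 5.78 doublings, a factor of 2^5.78 ≈ 54.95.
17 × 54.95 ≈ 930 trillion dollars.

≈ 930 trillion dollars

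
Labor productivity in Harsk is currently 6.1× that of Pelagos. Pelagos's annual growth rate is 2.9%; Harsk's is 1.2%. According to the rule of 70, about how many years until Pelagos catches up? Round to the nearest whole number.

≈ 107 years

Pelagos gains on Harsk at 2.9% − 1.2% = 1.7 points a year.
At that relative rate the gap halves every 70/1.7 ≈ 41.18 years.
A 6.1× gap takes log₂(6.1) ≈ 2.61 halvings to close: 2.61 × 41.18 ≈ 107 years.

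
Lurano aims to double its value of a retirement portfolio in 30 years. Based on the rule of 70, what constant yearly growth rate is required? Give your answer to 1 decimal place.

about 2.3% per year

70 / 30 ≈ 2.33, so about 2.3% per year.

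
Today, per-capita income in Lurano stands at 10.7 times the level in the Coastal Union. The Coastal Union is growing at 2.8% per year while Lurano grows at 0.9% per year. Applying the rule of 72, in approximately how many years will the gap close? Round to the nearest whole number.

approximately 130 years

What matters is the difference: 1.9 pp.
Rule of 72 on the gap: the ratio halves every 72/1.9 ≈ 37.89 years.
A 10.7 times gap takes log₂(10.7) ≈ 3.42 halvings to close: 3.42 × 37.89 ≈ 130 years.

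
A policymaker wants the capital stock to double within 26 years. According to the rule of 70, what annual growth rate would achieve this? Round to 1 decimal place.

70 / 26 ≈ 2.69, so about 2.7% annually.

≈ 2.7% annually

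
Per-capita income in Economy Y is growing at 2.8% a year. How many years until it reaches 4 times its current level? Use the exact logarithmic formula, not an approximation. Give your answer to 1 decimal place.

t = ln(4) / ln(1 + 0.028) = 1.3863 / 0.027615 ≈ 50.20.

50.2 years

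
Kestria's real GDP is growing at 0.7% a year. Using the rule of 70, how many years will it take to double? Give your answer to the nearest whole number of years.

Doubling time ≈ 70 / 0.7 = 100.00 years.

about 100 years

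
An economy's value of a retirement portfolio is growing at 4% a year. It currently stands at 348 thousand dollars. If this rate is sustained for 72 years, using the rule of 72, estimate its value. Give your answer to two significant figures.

Doubling time ≈ 72/4 = 18.00 years.
72 years is 72/18.00 ≈ 4.00 doublings, a factor of 2^4.00 ≈ 16.00.
348 × 16.00 ≈ 5600 thousand dollars.

≈ 5600 thousand dollars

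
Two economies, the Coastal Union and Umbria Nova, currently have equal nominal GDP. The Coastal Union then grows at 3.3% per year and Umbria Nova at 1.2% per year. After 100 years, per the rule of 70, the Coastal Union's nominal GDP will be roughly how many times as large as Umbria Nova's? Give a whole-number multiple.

the Coastal Union pulls ahead at 2.1 pp per year, so the ratio doubles every 70/2.1 ≈ 33.33 years.
In 100 years that's 3.00 doublings: 2^3.00 ≈ 8.

≈ 8 times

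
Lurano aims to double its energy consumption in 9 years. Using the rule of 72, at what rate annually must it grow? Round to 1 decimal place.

72 / 9 ≈ 8.00, so about 8.0% annually.

roughly 8.0% annually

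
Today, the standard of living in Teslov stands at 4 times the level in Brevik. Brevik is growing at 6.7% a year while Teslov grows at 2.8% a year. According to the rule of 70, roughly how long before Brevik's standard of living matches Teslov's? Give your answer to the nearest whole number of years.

What matters is the difference: 3.9 pp.
Rule of 70 on the gap: the ratio halves every 70/3.9 ≈ 17.95 years.
A 4 times gap closes after 2 halvings: 2 × 17.95 ≈ 36 years.

approximately 36 years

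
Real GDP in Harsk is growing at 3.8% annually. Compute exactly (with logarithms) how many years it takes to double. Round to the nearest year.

t = ln(2) / ln(1 + 0.038) = 0.6931 / 0.037296 ≈ 18.58.
≈ 19 years.

19 years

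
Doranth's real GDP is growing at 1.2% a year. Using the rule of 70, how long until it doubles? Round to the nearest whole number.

Doubling time ≈ 70 / 1.2 = 58.33 years.

about 58 years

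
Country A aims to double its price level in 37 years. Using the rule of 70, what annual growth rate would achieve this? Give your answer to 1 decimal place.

roughly 1.9%

70 / 37 ≈ 1.89, so about 1.9% annually.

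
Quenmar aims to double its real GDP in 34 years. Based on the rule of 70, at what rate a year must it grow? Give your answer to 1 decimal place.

roughly 2.1%

70 / 34 ≈ 2.06, so about 2.1% a year.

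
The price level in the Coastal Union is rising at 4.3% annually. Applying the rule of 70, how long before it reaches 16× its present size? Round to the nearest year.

65 years

Doubling time ≈ 70/4.3 = 16.28 years.
16× is 4 doublings, so 4 × 16.28 ≈ 65 years.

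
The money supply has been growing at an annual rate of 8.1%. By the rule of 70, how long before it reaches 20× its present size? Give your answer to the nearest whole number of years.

≈ 37 years

One doubling takes 70/8.1 = 8.64 years.
Reaching 20× takes log₂(20) ≈ 4.32 doublings.
4.32 × 8.64 ≈ 37 years.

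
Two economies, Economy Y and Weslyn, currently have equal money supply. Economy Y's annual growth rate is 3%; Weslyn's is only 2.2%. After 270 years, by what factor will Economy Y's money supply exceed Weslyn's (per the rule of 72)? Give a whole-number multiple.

Only the 0.8-point difference matters.
72/0.8 ≈ 90.00 years per doubling of the ratio; 270 years gives 3.00 doublings, so ≈ 8×.

around 8 times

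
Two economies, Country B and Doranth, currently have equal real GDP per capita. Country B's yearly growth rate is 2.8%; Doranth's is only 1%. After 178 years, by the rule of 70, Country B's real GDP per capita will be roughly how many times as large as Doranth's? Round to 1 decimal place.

Only the 1.8-point difference matters.
70/1.8 ≈ 38.89 years per doubling of the ratio; 178 years gives 4.58 doublings, so ≈ 23.9×.

about 23.9 times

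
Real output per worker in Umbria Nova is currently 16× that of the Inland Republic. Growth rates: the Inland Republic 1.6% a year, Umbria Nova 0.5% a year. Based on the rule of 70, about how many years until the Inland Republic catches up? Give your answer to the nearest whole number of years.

the Inland Republic gains on Umbria Nova at 1.6% − 0.5% = 1.1 points a year.
At that relative rate the gap halves every 70/1.1 ≈ 63.64 years.
A 16× gap closes after 4 halvings: 4 × 63.64 ≈ 255 years.

approximately 255 years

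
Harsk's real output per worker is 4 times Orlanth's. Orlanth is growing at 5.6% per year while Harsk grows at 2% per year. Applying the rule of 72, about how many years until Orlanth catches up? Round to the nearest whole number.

around 40 years

What matters is the difference: 3.6 pp.
Rule of 72 on the gap: the ratio halves every 72/3.6 ≈ 20.00 years.
A 4 times gap closes after 2 halvings: 2 × 20.00 ≈ 40 years.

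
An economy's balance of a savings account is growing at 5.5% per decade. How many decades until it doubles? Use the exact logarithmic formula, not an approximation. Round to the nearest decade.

t = ln(2) / ln(1 + 0.055) = 0.6931 / 0.053541 ≈ 12.95.
≈ 13 decades.

13 decades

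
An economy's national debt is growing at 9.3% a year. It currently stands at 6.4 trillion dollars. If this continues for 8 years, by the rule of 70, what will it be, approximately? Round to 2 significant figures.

≈ 13 trillion dollars

Doubling time ≈ 70/9.3 = 7.53 years.
8 years is 8/7.53 ≈ 1.06 doublings, a factor of 2^1.06 ≈ 2.08.
6.4 × 2.08 ≈ 13 trillion dollars.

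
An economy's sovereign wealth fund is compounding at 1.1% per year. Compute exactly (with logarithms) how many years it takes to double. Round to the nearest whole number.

t = ln(2) / ln(1 + 0.011) = 0.6931 / 0.010940 ≈ 63.35.
≈ 63 years.

63 years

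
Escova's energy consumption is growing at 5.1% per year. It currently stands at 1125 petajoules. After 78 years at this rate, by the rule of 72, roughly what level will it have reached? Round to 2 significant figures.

It doubles every 72/5.1 ≈ 14.12 years, so 78 years is 5.52 doublings.
2^5.52 ≈ 45.89; 1125 × 45.89 ≈ 52000 petajoules.

≈ 52000 petajoules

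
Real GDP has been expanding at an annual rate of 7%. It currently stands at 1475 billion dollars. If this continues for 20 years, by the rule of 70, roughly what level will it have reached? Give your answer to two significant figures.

approximately 5900 billion dollars

Doubling time ≈ 70/7 = 10.00 years.
20 years is 20/10.00 ≈ 2.00 doublings, a factor of 2^2.00 ≈ 4.00.
1475 × 4.00 ≈ 5900 billion dollars.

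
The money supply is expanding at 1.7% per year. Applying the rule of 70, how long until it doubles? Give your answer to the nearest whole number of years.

70/1.7 ≈ 41.18, so it doubles roughly every 41 years.

about 41 years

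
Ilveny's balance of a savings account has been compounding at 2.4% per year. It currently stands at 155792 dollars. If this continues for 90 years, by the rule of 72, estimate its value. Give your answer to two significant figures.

around 1200000 dollars

It doubles every 72/2.4 ≈ 30.00 years, so 90 years is 3.00 doublings.
2^3.00 ≈ 8.00; 155792 × 8.00 ≈ 1200000 dollars.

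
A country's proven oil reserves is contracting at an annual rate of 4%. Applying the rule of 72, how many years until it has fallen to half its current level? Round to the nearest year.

about 18 years

Falling at 4%, it halves about every 72/4 = 18.00 years.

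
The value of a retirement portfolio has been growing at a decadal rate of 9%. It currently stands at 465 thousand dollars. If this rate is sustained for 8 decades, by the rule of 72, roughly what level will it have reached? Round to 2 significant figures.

Doubling time ≈ 72/9 = 8.00 decades.
8 decades is 8/8.00 ≈ 1.00 doublings, a factor of 2^1.00 ≈ 2.00.
465 × 2.00 ≈ 930 thousand dollars.

≈ 930 thousand dollars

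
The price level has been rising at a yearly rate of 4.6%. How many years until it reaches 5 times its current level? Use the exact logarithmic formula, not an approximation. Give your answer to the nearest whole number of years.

36 years

t = ln(5) / ln(1 + 0.046) = 1.6094 / 0.044973 ≈ 35.79.
≈ 36 years.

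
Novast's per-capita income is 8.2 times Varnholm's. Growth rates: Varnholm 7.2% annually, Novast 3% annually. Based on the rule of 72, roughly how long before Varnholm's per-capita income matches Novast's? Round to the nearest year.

What matters is the difference: 4.2 pp.
Rule of 72 on the gap: the ratio halves every 72/4.2 ≈ 17.14 years.
An 8.2 times gap takes log₂(8.2) ≈ 3.04 halvings to close: 3.04 × 17.14 ≈ 52 years.

52 years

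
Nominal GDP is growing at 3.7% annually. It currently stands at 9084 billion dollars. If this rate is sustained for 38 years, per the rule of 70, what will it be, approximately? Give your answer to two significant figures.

It doubles every 70/3.7 ≈ 18.92 years, so 38 years is 2.01 doublings.
2^2.01 ≈ 4.03; 9084 × 4.03 ≈ 37000 billion dollars.

≈ 37000 billion dollars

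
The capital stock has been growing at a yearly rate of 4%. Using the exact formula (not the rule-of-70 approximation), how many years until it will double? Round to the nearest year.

t = ln(2) / ln(1 + 0.04) = 0.6931 / 0.039221 ≈ 17.67.
≈ 18 years.

18 years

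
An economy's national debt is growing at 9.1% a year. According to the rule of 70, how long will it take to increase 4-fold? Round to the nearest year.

approximately 15 years

Doubling time ≈ 70/9.1 = 7.69 years.
4× is 2 doublings, so 2 × 7.69 ≈ 15 years.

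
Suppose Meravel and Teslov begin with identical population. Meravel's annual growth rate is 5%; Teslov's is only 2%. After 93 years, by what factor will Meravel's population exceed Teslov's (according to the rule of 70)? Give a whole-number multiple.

Only the 3-point difference matters.
70/3 ≈ 23.33 years per doubling of the ratio; 93 years gives 3.99 doublings, so ≈ 16×.

about 16 times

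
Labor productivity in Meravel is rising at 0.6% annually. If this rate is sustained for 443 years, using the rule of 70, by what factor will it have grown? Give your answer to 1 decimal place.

around 13.9 times

Doubles every ≈ 116.67 years (70/0.6).
443 years is 3.80 doublings; 2^3.80 ≈ 13.9×.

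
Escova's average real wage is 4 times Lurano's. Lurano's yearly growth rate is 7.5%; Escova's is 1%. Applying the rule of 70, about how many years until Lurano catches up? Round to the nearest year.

about 22 years

The growth-rate gap is 7.5% − 1% = 6.5 percentage points.
So the ratio between them halves every 70/6.5 ≈ 10.77 years.
A 4 times gap closes after 2 halvings: 2 × 10.77 ≈ 22 years.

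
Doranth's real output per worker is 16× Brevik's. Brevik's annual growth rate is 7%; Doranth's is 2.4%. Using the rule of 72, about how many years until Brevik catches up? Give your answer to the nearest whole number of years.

Brevik gains on Doranth at 7% − 2.4% = 4.6 points a year.
At that relative rate the gap halves every 72/4.6 ≈ 15.65 years.
A 16× gap closes after 4 halvings: 4 × 15.65 ≈ 63 years.

about 63 years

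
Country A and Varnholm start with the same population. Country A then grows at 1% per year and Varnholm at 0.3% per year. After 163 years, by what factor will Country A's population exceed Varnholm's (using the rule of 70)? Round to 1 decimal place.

approximately 3.1 times

Country A pulls ahead at 0.7 pp per year, so the ratio doubles every 70/0.7 ≈ 100.00 years.
In 163 years that's 1.63 doublings: 2^1.63 ≈ 3.1.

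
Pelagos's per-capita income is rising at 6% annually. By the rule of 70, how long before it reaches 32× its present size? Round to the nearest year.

One doubling takes 70/6 = 11.67 years.
Getting to 32× needs 5 doublings: 5 × 11.67 ≈ 58 years.

approximately 58 years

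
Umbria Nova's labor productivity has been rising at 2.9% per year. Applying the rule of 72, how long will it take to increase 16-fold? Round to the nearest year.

about 99 years

Doubling time ≈ 72/2.9 = 24.83 years.
16 = 2^4, so 4 doublings → 99 years.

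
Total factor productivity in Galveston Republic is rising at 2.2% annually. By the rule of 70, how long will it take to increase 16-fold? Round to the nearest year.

127 years

At 2.2% it doubles every 70/2.2 ≈ 31.82 years.
16 = 2^4, so 4 doublings → 127 years.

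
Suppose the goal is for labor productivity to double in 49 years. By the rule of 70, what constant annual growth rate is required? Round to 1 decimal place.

about 1.4%

70 / 49 ≈ 1.43, so about 1.4% a year.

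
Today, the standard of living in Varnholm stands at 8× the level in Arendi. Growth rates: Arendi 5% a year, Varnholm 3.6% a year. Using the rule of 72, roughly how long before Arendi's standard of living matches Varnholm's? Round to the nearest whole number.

154 years

Arendi gains on Varnholm at 5% − 3.6% = 1.4 points a year.
At that relative rate the gap halves every 72/1.4 ≈ 51.43 years.
An 8× gap closes after 3 halvings: 3 × 51.43 ≈ 154 years.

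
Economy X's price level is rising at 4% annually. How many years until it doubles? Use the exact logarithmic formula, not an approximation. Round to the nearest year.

18 years

t = ln(2) / ln(1 + 0.04) = 0.6931 / 0.039221 ≈ 17.67.
≈ 18 years.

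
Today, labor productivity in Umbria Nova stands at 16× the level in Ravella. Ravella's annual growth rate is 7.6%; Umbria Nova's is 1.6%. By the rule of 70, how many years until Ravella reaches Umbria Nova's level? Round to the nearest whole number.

The growth-rate gap is 7.6% − 1.6% = 6 percentage points.
So the ratio between them halves every 70/6 ≈ 11.67 years.
A 16× gap closes after 4 halvings: 4 × 11.67 ≈ 47 years.

around 47 years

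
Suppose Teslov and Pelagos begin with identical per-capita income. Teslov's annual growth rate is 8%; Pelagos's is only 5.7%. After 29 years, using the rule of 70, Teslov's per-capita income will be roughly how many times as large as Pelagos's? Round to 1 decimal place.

Rate gap = 8% − 5.7% = 2.3 points.
The ratio doubles every 70/2.3 ≈ 30.43 years.
29/30.43 ≈ 0.95 doublings → ratio ≈ 2^0.95 ≈ 1.9.

≈ 1.9 times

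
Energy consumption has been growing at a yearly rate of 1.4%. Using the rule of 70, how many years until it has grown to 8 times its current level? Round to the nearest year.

One doubling takes 70/1.4 = 50.00 years.
Getting to 8× needs 3 doublings: 3 × 50.00 ≈ 150 years.

approximately 150 years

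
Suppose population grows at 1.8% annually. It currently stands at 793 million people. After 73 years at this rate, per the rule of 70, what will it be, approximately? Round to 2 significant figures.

It doubles every 70/1.8 ≈ 38.89 years, so 73 years is 1.88 doublings.
2^1.88 ≈ 3.68; 793 × 3.68 ≈ 2900 million people.

2900 million people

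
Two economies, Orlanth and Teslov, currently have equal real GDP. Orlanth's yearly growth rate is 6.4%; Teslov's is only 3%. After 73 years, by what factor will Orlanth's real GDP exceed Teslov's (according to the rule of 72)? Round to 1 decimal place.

approximately 10.9 times

Orlanth pulls ahead at 3.4 pp per year, so the ratio doubles every 72/3.4 ≈ 21.18 years.
In 73 years that's 3.45 doublings: 2^3.45 ≈ 10.9.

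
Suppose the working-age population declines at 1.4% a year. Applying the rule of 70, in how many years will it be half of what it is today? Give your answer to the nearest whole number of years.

The rule works in reverse for decay: 70/1.4 ≈ 50.00 years to halve.

≈ 50 years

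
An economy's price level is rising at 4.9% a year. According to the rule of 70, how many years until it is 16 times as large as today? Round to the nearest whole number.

At 4.9% it doubles every 70/4.9 ≈ 14.29 years.
16 = 2^4, so 4 doublings → 57 years.

around 57 years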